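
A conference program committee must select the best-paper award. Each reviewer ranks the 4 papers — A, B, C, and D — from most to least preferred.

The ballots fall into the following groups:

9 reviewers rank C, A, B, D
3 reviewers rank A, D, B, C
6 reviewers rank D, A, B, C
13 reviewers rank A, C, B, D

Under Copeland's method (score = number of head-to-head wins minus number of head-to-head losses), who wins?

Pairwise results:
  A vs B: A wins 31–0.
  A vs C: A wins 22–9.
  A vs D: A wins 25–6.
  B vs C: C wins 22–9.
  B vs D: B wins 22–9.
  C vs D: C wins 22–9.
Copeland scores (wins − losses):
  A: 3 − 0 = 3
  B: 1 − 2 = -1
  C: 2 − 1 = 1
  D: 0 − 3 = -3
A has the best Copeland score.

A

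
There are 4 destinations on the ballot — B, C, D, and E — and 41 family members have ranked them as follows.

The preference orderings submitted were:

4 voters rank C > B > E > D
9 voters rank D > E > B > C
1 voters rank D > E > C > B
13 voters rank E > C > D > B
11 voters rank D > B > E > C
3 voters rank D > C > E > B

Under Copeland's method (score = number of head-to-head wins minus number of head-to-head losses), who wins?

D

Pairwise results:
  B vs C: C wins 21–20.
  B vs D: D wins 37–4.
  B vs E: E wins 26–15.
  C vs D: D wins 24–17.
  C vs E: E wins 34–7.
  D vs E: D wins 24–17.
Copeland scores (wins − losses):
  B: 0 − 3 = -3
  C: 1 − 2 = -1
  D: 3 − 0 = 3
  E: 2 − 1 = 1
D has the best Copeland score.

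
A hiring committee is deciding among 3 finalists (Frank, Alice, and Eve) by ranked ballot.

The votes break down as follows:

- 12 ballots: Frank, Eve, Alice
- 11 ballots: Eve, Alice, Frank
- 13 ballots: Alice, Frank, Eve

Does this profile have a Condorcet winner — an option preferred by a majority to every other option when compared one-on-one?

Head-to-head results (36 voters total):
Frank vs Alice: Alice wins 24–12.
Frank vs Eve: Frank wins 25–11.
Alice vs Eve: Eve wins 23–13.
No candidate beats all others: Frank beats Eve beats Alice beats Frank, a majority cycle.

No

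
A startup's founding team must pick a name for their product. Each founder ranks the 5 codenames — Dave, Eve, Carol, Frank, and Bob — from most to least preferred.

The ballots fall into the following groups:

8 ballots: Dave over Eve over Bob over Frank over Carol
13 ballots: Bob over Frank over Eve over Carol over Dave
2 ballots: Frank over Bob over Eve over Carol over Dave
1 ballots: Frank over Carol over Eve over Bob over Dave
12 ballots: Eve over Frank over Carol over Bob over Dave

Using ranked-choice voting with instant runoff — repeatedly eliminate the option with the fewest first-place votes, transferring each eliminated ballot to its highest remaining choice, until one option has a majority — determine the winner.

Round 1: Bob 13, Eve 12, Dave 8, Frank 3, Carol 0. Carol has the fewest and is eliminated.
Round 2: Bob 13, Eve 12, Dave 8, Frank 3. Frank has the fewest and is eliminated.
Round 3: Bob 15, Eve 13, Dave 8. Dave has the fewest and is eliminated.
Round 4: Eve 21, Bob 15. Eve has a majority.

Eve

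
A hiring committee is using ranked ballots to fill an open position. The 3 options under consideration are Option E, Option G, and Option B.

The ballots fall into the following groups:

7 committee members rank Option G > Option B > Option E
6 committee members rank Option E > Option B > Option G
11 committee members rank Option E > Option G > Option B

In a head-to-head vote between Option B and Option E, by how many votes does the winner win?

Ballots ranking Option B above Option E: 7.
Ballots ranking Option E above Option B: 6+11 = 17.
Option E wins 17–7, a margin of 10.

10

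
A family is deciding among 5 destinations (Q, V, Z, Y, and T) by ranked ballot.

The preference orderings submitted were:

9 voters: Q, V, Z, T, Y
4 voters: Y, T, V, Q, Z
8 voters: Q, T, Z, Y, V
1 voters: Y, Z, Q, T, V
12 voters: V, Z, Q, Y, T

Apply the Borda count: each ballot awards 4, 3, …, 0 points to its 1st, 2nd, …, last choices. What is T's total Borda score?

Borda scores:
  Q: 9·4 + 4·1 + 8·4 + 2 + 12·2 = 98
  V: 9·3 + 4·2 + 8·0 + 0 + 12·4 = 83
  Z: 9·2 + 4·0 + 8·2 + 3 + 12·3 = 73
  Y: 9·0 + 4·4 + 8·1 + 4 + 12·1 = 40
  T: 9·1 + 4·3 + 8·3 + 1 + 12·0 = 46

46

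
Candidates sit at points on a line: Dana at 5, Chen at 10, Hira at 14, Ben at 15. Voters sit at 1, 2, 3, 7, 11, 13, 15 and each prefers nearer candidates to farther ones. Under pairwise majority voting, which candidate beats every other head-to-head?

Dana

With single-peaked preferences on a line, the Condorcet winner is the candidate closest to the median voter.
The median voter (position 7) is closest to Dana at 5.
Check: Dana vs Ben — voters closer to Dana: 4 of 7.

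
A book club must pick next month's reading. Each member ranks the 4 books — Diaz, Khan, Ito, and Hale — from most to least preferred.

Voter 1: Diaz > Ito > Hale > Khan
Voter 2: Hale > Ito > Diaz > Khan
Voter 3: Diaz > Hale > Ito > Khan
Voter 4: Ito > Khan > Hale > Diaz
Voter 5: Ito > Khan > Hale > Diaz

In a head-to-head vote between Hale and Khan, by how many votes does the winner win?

Ballots ranking Hale above Khan: 3.
Ballots ranking Khan above Hale: 2.
Hale wins 3–2, a margin of 1.

1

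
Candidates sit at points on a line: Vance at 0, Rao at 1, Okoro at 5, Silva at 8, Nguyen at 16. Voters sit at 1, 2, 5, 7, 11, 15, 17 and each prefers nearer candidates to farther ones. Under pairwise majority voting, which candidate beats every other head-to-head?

With single-peaked preferences on a line, the Condorcet winner is the candidate closest to the median voter.
The median voter (position 7) is closest to Silva at 8.
Check: Silva vs Vance — voters closer to Silva: 5 of 7.

Silva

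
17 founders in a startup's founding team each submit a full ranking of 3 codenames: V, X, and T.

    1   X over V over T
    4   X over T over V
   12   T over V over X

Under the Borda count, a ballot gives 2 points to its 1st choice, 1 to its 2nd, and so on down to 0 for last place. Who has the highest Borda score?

Borda scores:
  V: 1 + 4·0 + 12·1 = 13
  X: 2 + 4·2 + 12·0 = 10
  T: 0 + 4·1 + 12·2 = 28
T has the highest total.

T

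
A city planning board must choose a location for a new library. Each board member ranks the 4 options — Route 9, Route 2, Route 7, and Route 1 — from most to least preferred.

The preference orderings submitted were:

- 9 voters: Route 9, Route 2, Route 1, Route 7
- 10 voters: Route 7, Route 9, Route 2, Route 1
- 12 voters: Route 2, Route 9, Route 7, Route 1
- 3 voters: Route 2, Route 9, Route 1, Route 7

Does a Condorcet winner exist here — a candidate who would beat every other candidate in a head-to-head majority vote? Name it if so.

Head-to-head results (34 voters total):
Route 9 vs Route 2: Route 9 wins 19–15.
Route 9 vs Route 7: Route 9 wins 24–10.
Route 9 vs Route 1: Route 9 wins 34–0.
Route 2 vs Route 7: Route 2 wins 24–10.
Route 2 vs Route 1: Route 2 wins 34–0.
Route 7 vs Route 1: Route 7 wins 22–12.
Route 9 beats each rival — Route 2 (19–15), Route 7 (24–10), Route 1 (34–0) — so Route 9 is the Condorcet winner.

Route 9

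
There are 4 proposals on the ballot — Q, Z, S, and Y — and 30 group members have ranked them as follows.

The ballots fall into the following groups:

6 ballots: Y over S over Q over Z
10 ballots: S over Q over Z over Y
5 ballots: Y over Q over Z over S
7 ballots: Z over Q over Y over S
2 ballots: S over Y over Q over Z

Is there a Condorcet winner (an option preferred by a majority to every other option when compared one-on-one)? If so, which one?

None — there is no Condorcet winner

Head-to-head results (30 voters total):
Q vs Z: Q wins 23–7.
Q vs S: S wins 18–12.
Q vs Y: Q wins 17–13.
Z vs S: S wins 18–12.
Z vs Y: Z wins 17–13.
S vs Y: Y wins 18–12.
No candidate beats all others: Q beats Y beats S beats Q, a majority cycle.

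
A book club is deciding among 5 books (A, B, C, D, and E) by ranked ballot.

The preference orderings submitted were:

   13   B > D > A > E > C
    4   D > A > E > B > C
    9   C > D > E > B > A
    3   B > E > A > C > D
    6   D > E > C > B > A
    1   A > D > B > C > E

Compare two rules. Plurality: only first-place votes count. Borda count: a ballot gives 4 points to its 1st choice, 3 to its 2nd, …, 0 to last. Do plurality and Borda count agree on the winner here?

Plurality first-place counts: A 1, B 16, C 9, D 10, E 0 → B.
Borda totals: A 48, B 85, C 52, D 109, E 66 → D.
The two rules disagree: plurality picks B, Borda picks D.

No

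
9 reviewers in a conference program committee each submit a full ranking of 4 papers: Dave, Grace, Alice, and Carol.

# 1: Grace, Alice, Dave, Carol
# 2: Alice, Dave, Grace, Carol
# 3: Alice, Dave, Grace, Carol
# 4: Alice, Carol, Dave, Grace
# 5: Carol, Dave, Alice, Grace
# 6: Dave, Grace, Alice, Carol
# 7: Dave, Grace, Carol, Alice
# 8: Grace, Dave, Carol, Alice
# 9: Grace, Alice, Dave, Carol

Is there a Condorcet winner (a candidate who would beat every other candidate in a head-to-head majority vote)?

No

Head-to-head results (9 voters total):
Dave vs Grace: Dave wins 6–3.
Dave vs Alice: Alice wins 5–4.
Dave vs Carol: Dave wins 7–2.
Grace vs Alice: Grace wins 5–4.
Grace vs Carol: Grace wins 7–2.
Alice vs Carol: Alice wins 6–3.
No candidate beats all others: Dave beats Grace beats Alice beats Dave, a majority cycle.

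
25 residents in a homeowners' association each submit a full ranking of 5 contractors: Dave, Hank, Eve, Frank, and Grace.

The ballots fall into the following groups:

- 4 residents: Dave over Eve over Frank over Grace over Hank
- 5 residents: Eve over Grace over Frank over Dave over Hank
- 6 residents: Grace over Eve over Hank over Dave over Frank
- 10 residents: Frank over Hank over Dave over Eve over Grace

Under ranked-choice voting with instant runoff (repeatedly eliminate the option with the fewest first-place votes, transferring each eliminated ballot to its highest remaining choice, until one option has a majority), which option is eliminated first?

Round 1: Frank 10, Grace 6, Eve 5, Dave 4, Hank 0. Hank has the fewest and is eliminated.
Round 2: Frank 10, Grace 6, Eve 5, Dave 4. Dave has the fewest and is eliminated.
Round 3: Frank 10, Eve 9, Grace 6. Grace has the fewest and is eliminated.
Round 4: Eve 15, Frank 10. Eve has a majority.

Hank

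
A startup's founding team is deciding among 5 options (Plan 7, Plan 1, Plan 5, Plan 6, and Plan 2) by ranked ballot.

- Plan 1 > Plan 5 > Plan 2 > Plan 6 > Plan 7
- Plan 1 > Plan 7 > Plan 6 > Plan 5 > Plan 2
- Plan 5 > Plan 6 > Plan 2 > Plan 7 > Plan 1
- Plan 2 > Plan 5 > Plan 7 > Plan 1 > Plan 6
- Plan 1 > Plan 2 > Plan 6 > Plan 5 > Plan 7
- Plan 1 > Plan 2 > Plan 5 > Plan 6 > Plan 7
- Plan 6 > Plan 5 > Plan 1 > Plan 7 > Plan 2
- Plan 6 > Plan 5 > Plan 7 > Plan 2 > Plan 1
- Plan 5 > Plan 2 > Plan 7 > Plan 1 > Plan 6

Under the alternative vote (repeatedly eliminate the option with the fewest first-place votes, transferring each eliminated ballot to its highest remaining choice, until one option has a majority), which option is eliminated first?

Round 1: Plan 1 4, Plan 5 2, Plan 6 2, Plan 2 1, Plan 7 0. Plan 7 has the fewest and is eliminated.
Round 2: Plan 1 4, Plan 5 2, Plan 6 2, Plan 2 1. Plan 2 has the fewest and is eliminated.
Round 3: Plan 1 4, Plan 5 3, Plan 6 2. Plan 6 has the fewest and is eliminated.
Round 4: Plan 5 5, Plan 1 4. Plan 5 has a majority.

Plan 7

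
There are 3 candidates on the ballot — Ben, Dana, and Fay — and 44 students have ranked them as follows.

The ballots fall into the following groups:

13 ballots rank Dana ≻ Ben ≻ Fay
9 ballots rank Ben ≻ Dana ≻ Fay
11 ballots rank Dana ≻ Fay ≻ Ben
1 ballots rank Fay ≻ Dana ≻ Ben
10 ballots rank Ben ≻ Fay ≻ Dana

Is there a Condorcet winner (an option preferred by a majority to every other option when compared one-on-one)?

Head-to-head results (44 voters total):
Ben vs Dana: Dana wins 25–19.
Ben vs Fay: Ben wins 32–12.
Dana vs Fay: Dana wins 33–11.
Dana beats each rival — Ben (25–19), Fay (33–11) — so Dana is the Condorcet winner.

Yes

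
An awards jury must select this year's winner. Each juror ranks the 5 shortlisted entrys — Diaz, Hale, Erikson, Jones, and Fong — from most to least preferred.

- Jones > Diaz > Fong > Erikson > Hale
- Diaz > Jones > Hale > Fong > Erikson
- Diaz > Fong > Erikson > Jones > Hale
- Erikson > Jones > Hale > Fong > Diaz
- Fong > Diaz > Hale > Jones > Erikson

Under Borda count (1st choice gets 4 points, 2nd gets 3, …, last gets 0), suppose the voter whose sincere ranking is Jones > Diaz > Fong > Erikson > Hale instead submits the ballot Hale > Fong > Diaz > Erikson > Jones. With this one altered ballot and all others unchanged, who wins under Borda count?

Borda totals with the altered ballot: Diaz 13, Hale 10, Erikson 7, Jones 8, Fong 12.
The winner is unchanged: still Diaz.

Diaz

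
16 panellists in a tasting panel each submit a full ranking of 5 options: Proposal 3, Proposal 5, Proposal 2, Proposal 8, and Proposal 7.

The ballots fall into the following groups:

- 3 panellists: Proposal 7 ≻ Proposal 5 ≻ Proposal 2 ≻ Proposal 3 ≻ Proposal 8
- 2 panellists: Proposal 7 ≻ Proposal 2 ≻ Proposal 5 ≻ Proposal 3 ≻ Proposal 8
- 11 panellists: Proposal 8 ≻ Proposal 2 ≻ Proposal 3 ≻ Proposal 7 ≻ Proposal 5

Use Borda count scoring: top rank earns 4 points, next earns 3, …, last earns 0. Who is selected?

Borda scores:
  Proposal 3: 3·1 + 2·1 + 11·2 = 27
  Proposal 5: 3·3 + 2·2 + 11·0 = 13
  Proposal 2: 3·2 + 2·3 + 11·3 = 45
  Proposal 8: 3·0 + 2·0 + 11·4 = 44
  Proposal 7: 3·4 + 2·4 + 11·1 = 31
Proposal 2 has the highest total.

Proposal 2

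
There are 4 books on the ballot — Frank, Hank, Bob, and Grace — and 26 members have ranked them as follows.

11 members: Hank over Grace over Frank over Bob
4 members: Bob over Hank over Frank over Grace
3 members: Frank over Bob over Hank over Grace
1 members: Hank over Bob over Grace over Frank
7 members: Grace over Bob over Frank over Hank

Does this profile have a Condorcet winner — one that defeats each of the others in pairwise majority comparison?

No

Head-to-head results (26 voters total):
Frank vs Hank: Hank wins 16–10.
Frank vs Bob: Frank wins 14–12.
Frank vs Grace: Grace wins 19–7.
Hank vs Bob: Bob wins 14–12.
Hank vs Grace: Hank wins 19–7.
Bob vs Grace: Grace wins 18–8.
No candidate beats all others: Frank beats Bob beats Hank beats Frank, a majority cycle.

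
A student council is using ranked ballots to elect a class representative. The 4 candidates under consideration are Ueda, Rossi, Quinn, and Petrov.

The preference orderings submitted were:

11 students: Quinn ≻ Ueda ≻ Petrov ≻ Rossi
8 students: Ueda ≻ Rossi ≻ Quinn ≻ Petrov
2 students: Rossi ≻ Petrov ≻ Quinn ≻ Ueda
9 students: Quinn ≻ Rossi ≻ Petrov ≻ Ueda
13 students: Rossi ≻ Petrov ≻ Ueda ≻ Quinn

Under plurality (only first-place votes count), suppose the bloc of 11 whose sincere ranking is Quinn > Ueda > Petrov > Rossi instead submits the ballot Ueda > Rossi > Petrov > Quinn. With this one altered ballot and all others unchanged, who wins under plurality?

First-place totals with the altered ballot: Ueda 19, Rossi 15, Quinn 9, Petrov 0.
The switch changes the winner from Quinn to Ueda.

Ueda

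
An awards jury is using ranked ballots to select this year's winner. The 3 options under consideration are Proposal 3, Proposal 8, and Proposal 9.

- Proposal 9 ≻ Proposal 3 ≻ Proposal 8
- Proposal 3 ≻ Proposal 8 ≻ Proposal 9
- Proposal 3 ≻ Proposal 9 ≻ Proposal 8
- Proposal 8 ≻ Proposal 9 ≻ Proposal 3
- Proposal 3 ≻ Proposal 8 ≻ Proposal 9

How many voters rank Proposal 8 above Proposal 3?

Ballots ranking Proposal 8 above Proposal 3: 1.
Ballots ranking Proposal 3 above Proposal 8: 4.
So 1 of 5 voters prefer Proposal 8 to Proposal 3.

1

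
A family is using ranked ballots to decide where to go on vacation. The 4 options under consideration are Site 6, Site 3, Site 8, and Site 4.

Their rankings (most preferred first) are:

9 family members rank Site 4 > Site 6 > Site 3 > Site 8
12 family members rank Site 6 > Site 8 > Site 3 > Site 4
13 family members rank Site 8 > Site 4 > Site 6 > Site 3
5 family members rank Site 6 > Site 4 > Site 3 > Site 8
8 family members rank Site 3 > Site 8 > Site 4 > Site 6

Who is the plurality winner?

Site 6

First-place vote totals:
  Site 6: 17
  Site 3: 8
  Site 8: 13
  Site 4: 9
Site 6 has the most first-place votes.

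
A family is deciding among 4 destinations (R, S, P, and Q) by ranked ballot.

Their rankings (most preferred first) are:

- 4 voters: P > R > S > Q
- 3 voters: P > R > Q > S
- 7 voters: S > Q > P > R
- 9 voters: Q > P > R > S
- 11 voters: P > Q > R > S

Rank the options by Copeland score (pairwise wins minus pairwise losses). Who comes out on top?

Pairwise results:
  R vs S: R wins 27–7.
  R vs P: P wins 34–0.
  R vs Q: Q wins 27–7.
  S vs P: P wins 27–7.
  S vs Q: Q wins 23–11.
  P vs Q: P wins 18–16.
Copeland scores (wins − losses):
  R: 1 − 2 = -1
  S: 0 − 3 = -3
  P: 3 − 0 = 3
  Q: 2 − 1 = 1
P has the best Copeland score.

P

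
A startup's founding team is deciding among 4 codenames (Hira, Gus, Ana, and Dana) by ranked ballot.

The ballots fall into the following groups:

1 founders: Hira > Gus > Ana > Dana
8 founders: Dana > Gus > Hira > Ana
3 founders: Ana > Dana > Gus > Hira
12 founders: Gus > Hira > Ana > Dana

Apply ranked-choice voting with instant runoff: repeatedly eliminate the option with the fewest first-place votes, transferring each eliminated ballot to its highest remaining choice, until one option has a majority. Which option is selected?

Gus

Round 1: Gus 12, Dana 8, Ana 3, Hira 1. Hira has the fewest and is eliminated.
Round 2: Gus 13, Dana 8, Ana 3. Gus has a majority.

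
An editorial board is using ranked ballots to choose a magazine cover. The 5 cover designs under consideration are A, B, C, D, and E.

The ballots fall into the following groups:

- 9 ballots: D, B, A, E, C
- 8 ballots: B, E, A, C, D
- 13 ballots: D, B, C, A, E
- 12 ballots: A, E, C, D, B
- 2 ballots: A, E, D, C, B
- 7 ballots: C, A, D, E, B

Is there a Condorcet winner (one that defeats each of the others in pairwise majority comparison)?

No

Head-to-head results (51 voters total):
A vs B: B wins 30–21.
A vs C: A wins 31–20.
A vs D: A wins 29–22.
A vs E: A wins 43–8.
B vs C: B wins 30–21.
B vs D: D wins 43–8.
B vs E: B wins 30–21.
C vs D: C wins 27–24.
C vs E: E wins 31–20.
D vs E: D wins 29–22.
No candidate beats all others: A beats D beats B beats A, a majority cycle.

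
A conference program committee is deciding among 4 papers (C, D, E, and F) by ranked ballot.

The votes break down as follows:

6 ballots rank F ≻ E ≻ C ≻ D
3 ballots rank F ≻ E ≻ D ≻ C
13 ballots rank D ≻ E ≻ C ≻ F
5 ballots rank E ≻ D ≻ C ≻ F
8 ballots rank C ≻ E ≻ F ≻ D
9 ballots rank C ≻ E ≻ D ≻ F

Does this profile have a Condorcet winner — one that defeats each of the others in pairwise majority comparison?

Yes

Head-to-head results (44 voters total):
C vs D: C wins 23–21.
C vs E: E wins 27–17.
C vs F: C wins 35–9.
D vs E: E wins 31–13.
D vs F: D wins 27–17.
E vs F: E wins 35–9.
E beats each rival — C (27–17), D (31–13), F (35–9) — so E is the Condorcet winner.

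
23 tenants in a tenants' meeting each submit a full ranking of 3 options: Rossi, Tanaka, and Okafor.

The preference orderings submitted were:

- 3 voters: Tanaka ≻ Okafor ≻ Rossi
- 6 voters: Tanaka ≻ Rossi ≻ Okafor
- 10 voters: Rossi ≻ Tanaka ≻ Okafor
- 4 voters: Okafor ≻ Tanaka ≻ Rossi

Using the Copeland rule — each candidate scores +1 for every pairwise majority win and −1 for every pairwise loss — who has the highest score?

Tanaka

Pairwise results:
  Rossi vs Tanaka: Tanaka wins 13–10.
  Rossi vs Okafor: Rossi wins 16–7.
  Tanaka vs Okafor: Tanaka wins 19–4.
Copeland scores (wins − losses):
  Rossi: 1 − 1 = 0
  Tanaka: 2 − 0 = 2
  Okafor: 0 − 2 = -2
Tanaka has the best Copeland score.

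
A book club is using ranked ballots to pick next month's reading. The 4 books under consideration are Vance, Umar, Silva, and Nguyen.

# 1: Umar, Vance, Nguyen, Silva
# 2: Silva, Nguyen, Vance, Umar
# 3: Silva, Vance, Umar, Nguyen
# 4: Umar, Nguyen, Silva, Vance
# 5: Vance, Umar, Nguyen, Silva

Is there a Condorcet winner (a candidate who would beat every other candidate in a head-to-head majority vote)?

No

Head-to-head results (5 voters total):
Vance vs Umar: Vance wins 3–2.
Vance vs Silva: Silva wins 3–2.
Vance vs Nguyen: Vance wins 3–2.
Umar vs Silva: Umar wins 3–2.
Umar vs Nguyen: Umar wins 4–1.
Silva vs Nguyen: Nguyen wins 3–2.
No candidate beats all others: Vance beats Umar beats Silva beats Vance, a majority cycle.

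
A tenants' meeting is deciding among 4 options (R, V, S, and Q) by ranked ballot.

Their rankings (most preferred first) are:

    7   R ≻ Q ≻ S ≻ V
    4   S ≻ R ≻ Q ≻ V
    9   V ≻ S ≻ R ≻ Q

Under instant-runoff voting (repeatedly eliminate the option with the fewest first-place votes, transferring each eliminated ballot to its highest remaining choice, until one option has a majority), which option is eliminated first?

Round 1: V 9, R 7, S 4, Q 0. Q has the fewest and is eliminated.
Round 2: V 9, R 7, S 4. S has the fewest and is eliminated.
Round 3: R 11, V 9. R has a majority.

Q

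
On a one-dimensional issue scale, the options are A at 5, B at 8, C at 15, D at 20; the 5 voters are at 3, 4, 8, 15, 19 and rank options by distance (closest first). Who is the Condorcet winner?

With single-peaked preferences on a line, the Condorcet winner is the candidate closest to the median voter.
The median voter (position 8) is closest to B at 8.
Check: B vs D — voters closer to B: 3 of 5.

B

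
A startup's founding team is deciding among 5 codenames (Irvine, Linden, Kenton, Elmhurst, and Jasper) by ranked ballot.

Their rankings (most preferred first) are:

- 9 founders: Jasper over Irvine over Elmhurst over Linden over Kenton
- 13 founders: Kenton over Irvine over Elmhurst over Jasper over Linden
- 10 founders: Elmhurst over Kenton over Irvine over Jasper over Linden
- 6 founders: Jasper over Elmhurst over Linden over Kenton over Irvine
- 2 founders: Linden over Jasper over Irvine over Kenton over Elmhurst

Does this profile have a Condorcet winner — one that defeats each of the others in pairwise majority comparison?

Head-to-head results (40 voters total):
Irvine vs Linden: Irvine wins 32–8.
Irvine vs Kenton: Kenton wins 29–11.
Irvine vs Elmhurst: Irvine wins 24–16.
Irvine vs Jasper: Irvine wins 23–17.
Linden vs Kenton: Kenton wins 23–17.
Linden vs Elmhurst: Elmhurst wins 38–2.
Linden vs Jasper: Jasper wins 38–2.
Kenton vs Elmhurst: Elmhurst wins 25–15.
Kenton vs Jasper: Kenton wins 23–17.
Elmhurst vs Jasper: Elmhurst wins 23–17.
No candidate beats all others: Irvine beats Elmhurst beats Kenton beats Irvine, a majority cycle.

No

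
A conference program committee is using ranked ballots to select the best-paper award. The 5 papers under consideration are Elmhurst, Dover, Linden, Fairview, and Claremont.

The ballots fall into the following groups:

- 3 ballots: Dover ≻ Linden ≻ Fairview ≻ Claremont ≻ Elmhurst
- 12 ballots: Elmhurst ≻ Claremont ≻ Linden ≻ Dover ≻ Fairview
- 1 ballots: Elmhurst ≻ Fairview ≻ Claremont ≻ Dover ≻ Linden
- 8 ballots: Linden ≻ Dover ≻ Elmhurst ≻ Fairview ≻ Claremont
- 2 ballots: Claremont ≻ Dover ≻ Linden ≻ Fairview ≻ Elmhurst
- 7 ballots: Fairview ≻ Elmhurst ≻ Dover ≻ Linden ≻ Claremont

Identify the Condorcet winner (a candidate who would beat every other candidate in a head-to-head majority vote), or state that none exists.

Head-to-head results (33 voters total):
Elmhurst vs Dover: Elmhurst wins 20–13.
Elmhurst vs Linden: Elmhurst wins 20–13.
Elmhurst vs Fairview: Elmhurst wins 21–12.
Elmhurst vs Claremont: Elmhurst wins 28–5.
Dover vs Linden: Linden wins 20–13.
Dover vs Fairview: Dover wins 25–8.
Dover vs Claremont: Dover wins 18–15.
Linden vs Fairview: Linden wins 25–8.
Linden vs Claremont: Linden wins 18–15.
Fairview vs Claremont: Fairview wins 19–14.
Elmhurst beats each rival — Dover (20–13), Linden (20–13), Fairview (21–12), Claremont (28–5) — so Elmhurst is the Condorcet winner.

Elmhurst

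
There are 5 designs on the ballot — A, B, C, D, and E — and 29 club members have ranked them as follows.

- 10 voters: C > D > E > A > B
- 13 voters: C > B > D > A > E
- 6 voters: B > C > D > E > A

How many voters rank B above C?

6

Ballots ranking B above C: 6.
Ballots ranking C above B: 10+13 = 23.
So 6 of 29 voters prefer B to C.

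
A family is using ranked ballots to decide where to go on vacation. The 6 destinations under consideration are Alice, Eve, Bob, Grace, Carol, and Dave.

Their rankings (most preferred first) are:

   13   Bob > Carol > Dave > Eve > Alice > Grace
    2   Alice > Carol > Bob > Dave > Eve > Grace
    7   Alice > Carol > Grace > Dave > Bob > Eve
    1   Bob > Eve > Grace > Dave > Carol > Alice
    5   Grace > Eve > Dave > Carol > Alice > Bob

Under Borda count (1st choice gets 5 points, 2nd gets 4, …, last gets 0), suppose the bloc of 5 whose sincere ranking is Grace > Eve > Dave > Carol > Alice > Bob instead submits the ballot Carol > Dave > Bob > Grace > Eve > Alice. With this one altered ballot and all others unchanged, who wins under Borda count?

Carol

Borda totals with the altered ballot: Alice 58, Eve 37, Bob 98, Grace 34, Carol 114, Dave 79.
The winner is unchanged: still Carol.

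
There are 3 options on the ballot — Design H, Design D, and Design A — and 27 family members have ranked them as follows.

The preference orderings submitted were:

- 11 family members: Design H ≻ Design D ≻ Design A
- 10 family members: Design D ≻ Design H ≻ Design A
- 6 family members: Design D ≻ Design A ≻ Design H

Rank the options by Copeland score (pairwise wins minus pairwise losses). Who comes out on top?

Pairwise results:
  Design H vs Design D: Design D wins 16–11.
  Design H vs Design A: Design H wins 21–6.
  Design D vs Design A: Design D wins 27–0.
Copeland scores (wins − losses):
  Design H: 1 − 1 = 0
  Design D: 2 − 0 = 2
  Design A: 0 − 2 = -2
Design D has the best Copeland score.

Design D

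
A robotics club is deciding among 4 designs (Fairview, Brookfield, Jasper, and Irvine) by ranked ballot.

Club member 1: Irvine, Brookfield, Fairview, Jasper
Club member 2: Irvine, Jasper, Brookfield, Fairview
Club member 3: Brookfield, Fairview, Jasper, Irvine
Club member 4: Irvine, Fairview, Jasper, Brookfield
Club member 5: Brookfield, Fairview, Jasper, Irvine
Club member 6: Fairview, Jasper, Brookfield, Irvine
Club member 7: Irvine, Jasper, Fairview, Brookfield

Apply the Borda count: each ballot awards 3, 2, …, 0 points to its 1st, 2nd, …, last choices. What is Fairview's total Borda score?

11

Borda scores:
  Fairview: 1 + 0 + 2 + 2 + 2 + 3 + 1 = 11
  Brookfield: 2 + 1 + 3 + 0 + 3 + 1 + 0 = 10
  Jasper: 0 + 2 + 1 + 1 + 1 + 2 + 2 = 9
  Irvine: 3 + 3 + 0 + 3 + 0 + 0 + 3 = 12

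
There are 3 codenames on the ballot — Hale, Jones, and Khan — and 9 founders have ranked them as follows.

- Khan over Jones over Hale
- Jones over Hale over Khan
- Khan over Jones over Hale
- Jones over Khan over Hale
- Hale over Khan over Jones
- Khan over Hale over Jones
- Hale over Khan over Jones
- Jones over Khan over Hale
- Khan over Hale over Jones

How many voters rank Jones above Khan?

Ballots ranking Jones above Khan: 3.
Ballots ranking Khan above Jones: 6.
So 3 of 9 voters prefer Jones to Khan.

3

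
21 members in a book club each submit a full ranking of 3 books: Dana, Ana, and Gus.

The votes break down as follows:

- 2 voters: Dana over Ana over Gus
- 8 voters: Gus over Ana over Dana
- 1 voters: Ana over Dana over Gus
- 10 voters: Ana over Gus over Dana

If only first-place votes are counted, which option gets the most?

Ana

First-place vote totals:
  Dana: 2
  Ana: 11
  Gus: 8
Ana has the most first-place votes.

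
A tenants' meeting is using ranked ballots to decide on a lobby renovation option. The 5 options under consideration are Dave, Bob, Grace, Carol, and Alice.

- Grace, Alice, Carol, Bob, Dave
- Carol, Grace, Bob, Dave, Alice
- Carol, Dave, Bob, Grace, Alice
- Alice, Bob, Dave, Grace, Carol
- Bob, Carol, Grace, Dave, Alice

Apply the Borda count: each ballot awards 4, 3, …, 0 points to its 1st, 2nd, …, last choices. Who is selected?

Borda scores:
  Dave: 0 + 1 + 3 + 2 + 1 = 7
  Bob: 1 + 2 + 2 + 3 + 4 = 12
  Grace: 4 + 3 + 1 + 1 + 2 = 11
  Carol: 2 + 4 + 4 + 0 + 3 = 13
  Alice: 3 + 0 + 0 + 4 + 0 = 7
Carol has the highest total.

Carol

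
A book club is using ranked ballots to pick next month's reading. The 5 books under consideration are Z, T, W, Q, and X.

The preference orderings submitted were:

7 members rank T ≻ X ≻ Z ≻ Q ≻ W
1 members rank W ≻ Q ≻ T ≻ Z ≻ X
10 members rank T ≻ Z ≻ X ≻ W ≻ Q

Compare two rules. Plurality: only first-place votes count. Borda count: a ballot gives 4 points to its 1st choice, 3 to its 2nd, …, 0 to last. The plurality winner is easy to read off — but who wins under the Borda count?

Plurality first-place counts: Z 0, T 17, W 1, Q 0, X 0 → T.
Borda totals: Z 45, T 70, W 14, Q 10, X 41 → T.

T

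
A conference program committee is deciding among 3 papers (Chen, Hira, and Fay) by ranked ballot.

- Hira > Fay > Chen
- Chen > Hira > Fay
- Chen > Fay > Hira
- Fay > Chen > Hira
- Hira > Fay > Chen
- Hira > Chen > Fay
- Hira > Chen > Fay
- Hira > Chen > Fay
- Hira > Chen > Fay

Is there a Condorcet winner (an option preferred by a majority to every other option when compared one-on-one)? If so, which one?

Head-to-head results (9 voters total):
Chen vs Hira: Hira wins 6–3.
Chen vs Fay: Chen wins 6–3.
Hira vs Fay: Hira wins 7–2.
Hira beats each rival — Chen (6–3), Fay (7–2) — so Hira is the Condorcet winner.

Hira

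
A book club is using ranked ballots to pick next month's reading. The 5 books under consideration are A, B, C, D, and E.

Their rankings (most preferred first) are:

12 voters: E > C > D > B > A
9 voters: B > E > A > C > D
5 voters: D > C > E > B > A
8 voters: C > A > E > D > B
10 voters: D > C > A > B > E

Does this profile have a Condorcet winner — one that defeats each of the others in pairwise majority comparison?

Yes

Head-to-head results (44 voters total):
A vs B: B wins 26–18.
A vs C: C wins 35–9.
A vs D: D wins 27–17.
A vs E: E wins 26–18.
B vs C: C wins 35–9.
B vs D: D wins 35–9.
B vs E: E wins 25–19.
C vs D: C wins 29–15.
C vs E: C wins 23–21.
D vs E: E wins 29–15.
C beats each rival — A (35–9), B (35–9), D (29–15), E (23–21) — so C is the Condorcet winner.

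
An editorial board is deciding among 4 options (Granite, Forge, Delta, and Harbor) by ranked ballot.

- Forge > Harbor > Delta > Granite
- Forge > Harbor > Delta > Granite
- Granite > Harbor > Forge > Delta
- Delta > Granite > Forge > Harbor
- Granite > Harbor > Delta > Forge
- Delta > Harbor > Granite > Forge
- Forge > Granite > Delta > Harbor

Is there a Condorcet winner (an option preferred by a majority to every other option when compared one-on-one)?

No

Head-to-head results (7 voters total):
Granite vs Forge: Granite wins 4–3.
Granite vs Delta: Delta wins 4–3.
Granite vs Harbor: Granite wins 4–3.
Forge vs Delta: Forge wins 4–3.
Forge vs Harbor: Forge wins 4–3.
Delta vs Harbor: Harbor wins 4–3.
No candidate beats all others: Granite beats Forge beats Delta beats Granite, a majority cycle.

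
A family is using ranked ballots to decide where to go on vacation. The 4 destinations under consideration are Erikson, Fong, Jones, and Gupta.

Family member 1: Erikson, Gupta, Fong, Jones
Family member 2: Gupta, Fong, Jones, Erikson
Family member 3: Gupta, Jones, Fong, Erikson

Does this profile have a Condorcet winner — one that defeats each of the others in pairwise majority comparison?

Yes

Head-to-head results (3 voters total):
Erikson vs Fong: Fong wins 2–1.
Erikson vs Jones: Jones wins 2–1.
Erikson vs Gupta: Gupta wins 2–1.
Fong vs Jones: Fong wins 2–1.
Fong vs Gupta: Gupta wins 3–0.
Jones vs Gupta: Gupta wins 3–0.
Gupta beats each rival — Erikson (2–1), Fong (3–0), Jones (3–0) — so Gupta is the Condorcet winner.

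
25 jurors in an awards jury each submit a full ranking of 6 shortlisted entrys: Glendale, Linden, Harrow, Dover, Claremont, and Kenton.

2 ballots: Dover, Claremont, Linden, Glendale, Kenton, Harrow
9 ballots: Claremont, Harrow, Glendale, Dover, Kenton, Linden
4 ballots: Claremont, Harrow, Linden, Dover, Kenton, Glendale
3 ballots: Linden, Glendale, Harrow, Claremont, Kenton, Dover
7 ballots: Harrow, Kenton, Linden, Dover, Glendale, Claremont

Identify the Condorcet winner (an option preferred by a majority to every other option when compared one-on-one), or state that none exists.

Claremont

Head-to-head results (25 voters total):
Glendale vs Linden: Linden wins 16–9.
Glendale vs Harrow: Harrow wins 20–5.
Glendale vs Dover: Dover wins 13–12.
Glendale vs Claremont: Claremont wins 15–10.
Glendale vs Kenton: Glendale wins 14–11.
Linden vs Harrow: Harrow wins 20–5.
Linden vs Dover: Linden wins 14–11.
Linden vs Claremont: Claremont wins 15–10.
Linden vs Kenton: Kenton wins 16–9.
Harrow vs Dover: Harrow wins 23–2.
Harrow vs Claremont: Claremont wins 15–10.
Harrow vs Kenton: Harrow wins 23–2.
Dover vs Claremont: Claremont wins 16–9.
Dover vs Kenton: Dover wins 15–10.
Claremont vs Kenton: Claremont wins 18–7.
Claremont beats each rival — Glendale (15–10), Linden (15–10), Harrow (15–10), Dover (16–9), Kenton (18–7) — so Claremont is the Condorcet winner.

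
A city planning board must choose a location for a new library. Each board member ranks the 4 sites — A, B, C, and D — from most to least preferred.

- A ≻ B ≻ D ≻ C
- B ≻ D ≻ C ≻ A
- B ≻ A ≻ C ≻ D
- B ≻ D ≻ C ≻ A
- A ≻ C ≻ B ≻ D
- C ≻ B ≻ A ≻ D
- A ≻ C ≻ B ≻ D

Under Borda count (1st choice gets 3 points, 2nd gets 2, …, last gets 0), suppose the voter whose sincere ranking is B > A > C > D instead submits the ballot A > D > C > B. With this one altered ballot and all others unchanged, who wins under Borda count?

A

Borda totals with the altered ballot: A 13, B 12, C 10, D 7.
The switch changes the winner from B to A.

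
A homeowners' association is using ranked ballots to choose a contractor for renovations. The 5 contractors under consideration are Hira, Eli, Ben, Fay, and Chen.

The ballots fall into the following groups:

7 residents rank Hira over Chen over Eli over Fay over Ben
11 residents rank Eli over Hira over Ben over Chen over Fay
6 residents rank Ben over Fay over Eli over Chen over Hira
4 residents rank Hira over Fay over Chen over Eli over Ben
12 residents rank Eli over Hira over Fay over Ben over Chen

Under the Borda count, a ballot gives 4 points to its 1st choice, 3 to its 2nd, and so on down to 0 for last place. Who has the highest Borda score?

Eli

Borda scores:
  Hira: 7·4 + 11·3 + 6·0 + 4·4 + 12·3 = 113
  Eli: 7·2 + 11·4 + 6·2 + 4·1 + 12·4 = 122
  Ben: 7·0 + 11·2 + 6·4 + 4·0 + 12·1 = 58
  Fay: 7·1 + 11·0 + 6·3 + 4·3 + 12·2 = 61
  Chen: 7·3 + 11·1 + 6·1 + 4·2 + 12·0 = 46
Eli has the highest total.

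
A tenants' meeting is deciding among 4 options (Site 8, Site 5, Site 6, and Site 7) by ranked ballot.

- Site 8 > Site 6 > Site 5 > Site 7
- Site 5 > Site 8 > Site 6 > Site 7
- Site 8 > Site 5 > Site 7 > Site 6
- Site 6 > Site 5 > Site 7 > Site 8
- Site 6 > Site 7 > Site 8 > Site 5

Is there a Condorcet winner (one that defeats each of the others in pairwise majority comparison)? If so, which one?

Site 8

Head-to-head results (5 voters total):
Site 8 vs Site 5: Site 8 wins 3–2.
Site 8 vs Site 6: Site 8 wins 3–2.
Site 8 vs Site 7: Site 8 wins 3–2.
Site 5 vs Site 6: Site 6 wins 3–2.
Site 5 vs Site 7: Site 5 wins 4–1.
Site 6 vs Site 7: Site 6 wins 4–1.
Site 8 beats each rival — Site 5 (3–2), Site 6 (3–2), Site 7 (3–2) — so Site 8 is the Condorcet winner.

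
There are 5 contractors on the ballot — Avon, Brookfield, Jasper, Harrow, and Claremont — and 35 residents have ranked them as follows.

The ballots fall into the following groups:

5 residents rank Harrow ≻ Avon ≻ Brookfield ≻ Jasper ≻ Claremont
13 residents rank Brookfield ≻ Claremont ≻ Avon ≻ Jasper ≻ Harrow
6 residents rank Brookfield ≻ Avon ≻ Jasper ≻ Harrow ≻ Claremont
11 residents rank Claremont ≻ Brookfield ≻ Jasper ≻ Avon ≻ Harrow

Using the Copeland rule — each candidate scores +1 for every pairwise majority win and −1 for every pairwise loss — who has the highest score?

Pairwise results:
  Avon vs Brookfield: Brookfield wins 30–5.
  Avon vs Jasper: Avon wins 24–11.
  Avon vs Harrow: Avon wins 30–5.
  Avon vs Claremont: Claremont wins 24–11.
  Brookfield vs Jasper: Brookfield wins 35–0.
  Brookfield vs Harrow: Brookfield wins 30–5.
  Brookfield vs Claremont: Brookfield wins 24–11.
  Jasper vs Harrow: Jasper wins 30–5.
  Jasper vs Claremont: Claremont wins 24–11.
  Harrow vs Claremont: Claremont wins 24–11.
Copeland scores (wins − losses):
  Avon: 2 − 2 = 0
  Brookfield: 4 − 0 = 4
  Jasper: 1 − 3 = -2
  Harrow: 0 − 4 = -4
  Claremont: 3 − 1 = 2
Brookfield has the best Copeland score.

Brookfield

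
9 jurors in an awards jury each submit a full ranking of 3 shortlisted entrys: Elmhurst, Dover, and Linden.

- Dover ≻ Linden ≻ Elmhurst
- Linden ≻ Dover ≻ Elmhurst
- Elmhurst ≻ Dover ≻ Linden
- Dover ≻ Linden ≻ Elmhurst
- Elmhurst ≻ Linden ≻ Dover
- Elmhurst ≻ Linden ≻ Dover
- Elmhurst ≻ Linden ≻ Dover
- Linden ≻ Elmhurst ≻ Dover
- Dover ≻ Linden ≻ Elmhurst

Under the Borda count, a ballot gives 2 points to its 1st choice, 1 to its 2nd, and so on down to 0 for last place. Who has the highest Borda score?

Borda scores:
  Elmhurst: 0 + 0 + 2 + 0 + 2 + 2 + 2 + 1 + 0 = 9
  Dover: 2 + 1 + 1 + 2 + 0 + 0 + 0 + 0 + 2 = 8
  Linden: 1 + 2 + 0 + 1 + 1 + 1 + 1 + 2 + 1 = 10
Linden has the highest total.

Linden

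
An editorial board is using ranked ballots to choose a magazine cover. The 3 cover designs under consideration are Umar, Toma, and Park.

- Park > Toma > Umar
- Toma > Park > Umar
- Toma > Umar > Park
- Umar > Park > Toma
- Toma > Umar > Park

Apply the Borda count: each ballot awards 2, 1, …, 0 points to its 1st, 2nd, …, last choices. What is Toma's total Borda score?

7

Borda scores:
  Umar: 0 + 0 + 1 + 2 + 1 = 4
  Toma: 1 + 2 + 2 + 0 + 2 = 7
  Park: 2 + 1 + 0 + 1 + 0 = 4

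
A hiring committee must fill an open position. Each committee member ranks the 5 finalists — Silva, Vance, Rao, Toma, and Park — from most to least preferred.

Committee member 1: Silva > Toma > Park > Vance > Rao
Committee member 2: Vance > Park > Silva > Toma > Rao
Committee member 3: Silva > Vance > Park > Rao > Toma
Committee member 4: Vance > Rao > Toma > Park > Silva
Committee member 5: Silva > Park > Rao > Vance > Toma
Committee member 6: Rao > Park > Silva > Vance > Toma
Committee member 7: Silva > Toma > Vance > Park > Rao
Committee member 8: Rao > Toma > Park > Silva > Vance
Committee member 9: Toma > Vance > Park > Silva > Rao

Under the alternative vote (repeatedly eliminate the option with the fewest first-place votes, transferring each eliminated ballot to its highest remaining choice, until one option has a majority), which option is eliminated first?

Park

Round 1: Silva 4, Vance 2, Rao 2, Toma 1, Park 0. Park has the fewest and is eliminated.
Round 2: Silva 4, Vance 2, Rao 2, Toma 1. Toma has the fewest and is eliminated.
Round 3: Silva 4, Vance 3, Rao 2. Rao has the fewest and is eliminated.
Round 4: Silva 6, Vance 3. Silva has a majority.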